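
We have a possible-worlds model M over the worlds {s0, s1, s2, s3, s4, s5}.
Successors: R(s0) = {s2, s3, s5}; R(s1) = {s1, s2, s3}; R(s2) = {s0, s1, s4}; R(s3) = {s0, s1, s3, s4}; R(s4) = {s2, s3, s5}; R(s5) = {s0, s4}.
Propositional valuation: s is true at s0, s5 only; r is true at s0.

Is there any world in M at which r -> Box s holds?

Yes

Recall that Box ψ holds at a world iff ψ holds at every accessible world, and Dia ψ holds iff ψ holds at some accessible world.
Let φ = r -> Box s. Evaluate φ at each world:
  s0 (successors {s2, s3, s5}): φ is false.
  s1 (successors {s1, s2, s3}): φ is true.
  s2 (successors {s0, s1, s4}): φ is true.
  s3 (successors {s0, s1, s3, s4}): φ is true.
  s4 (successors {s2, s3, s5}): φ is true.
  s5 (successors {s0, s4}): φ is true.
Detail at s1 (witness):
  At s1: r is false, Box s is false, so r -> Box s is true.
    At s1: Box s requires s at every successor {s1, s2, s3}.
      s fails at s1, so Box s is false at s1.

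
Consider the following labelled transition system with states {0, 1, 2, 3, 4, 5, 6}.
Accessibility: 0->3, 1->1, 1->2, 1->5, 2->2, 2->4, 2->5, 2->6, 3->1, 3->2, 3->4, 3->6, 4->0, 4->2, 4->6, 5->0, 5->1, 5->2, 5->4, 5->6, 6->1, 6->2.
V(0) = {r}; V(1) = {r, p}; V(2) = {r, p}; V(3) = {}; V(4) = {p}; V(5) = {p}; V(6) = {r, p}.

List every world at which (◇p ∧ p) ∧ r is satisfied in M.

1, 2, 6

Let φ = (◇p ∧ p) ∧ r. Evaluate φ at each world:
  0 (successors {3}): φ is false.
  1 (successors {1, 2, 5}): φ is true.
  2 (successors {2, 4, 5, 6}): φ is true.
  3 (successors {1, 2, 4, 6}): φ is false.
  4 (successors {0, 2, 6}): φ is false.
  5 (successors {0, 1, 2, 4, 6}): φ is false.
  6 (successors {1, 2}): φ is true.
For instance, at 6:
  At 6: ◇p ∧ p is true, r is true, so (◇p ∧ p) ∧ r is true.
    At 6: ◇p is true, p is true, so ◇p ∧ p is true.
      At 6: ◇p requires p at some successor in {1, 2}.
        p holds at 1, so ◇p is true at 6.
Satisfying worlds: {1, 2, 6}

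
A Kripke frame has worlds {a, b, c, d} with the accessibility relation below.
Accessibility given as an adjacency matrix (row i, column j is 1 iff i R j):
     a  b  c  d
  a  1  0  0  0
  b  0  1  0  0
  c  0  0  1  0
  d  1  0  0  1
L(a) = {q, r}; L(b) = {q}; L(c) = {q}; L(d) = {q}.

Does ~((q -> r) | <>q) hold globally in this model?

No

Let φ = ~((q -> r) | <>q). Evaluate φ at each world:
  a (successors {a}): φ is false.
  b (successors {b}): φ is false.
  c (successors {c}): φ is false.
  d (successors {a, d}): φ is false.
Detail at a (counterexample):
  At a: (q -> r) | <>q is true, so ~((q -> r) | <>q) is false.
    At a: q -> r is true, <>q is true, so (q -> r) | <>q is true.
      At a: <>q requires q at some successor in {a}.
        q holds at a, so <>q is true at a.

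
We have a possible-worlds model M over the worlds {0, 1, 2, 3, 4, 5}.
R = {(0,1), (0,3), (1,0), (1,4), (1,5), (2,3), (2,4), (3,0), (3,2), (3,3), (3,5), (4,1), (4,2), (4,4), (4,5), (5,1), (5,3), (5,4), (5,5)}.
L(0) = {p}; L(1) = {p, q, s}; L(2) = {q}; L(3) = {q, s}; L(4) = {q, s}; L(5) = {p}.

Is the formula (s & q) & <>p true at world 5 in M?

At 5: s & q is false, <>p is true, so (s & q) & <>p is false.
  At 5: <>p requires p at some successor in {1, 3, 4, 5}.
    p holds at 1, so <>p is true at 5.

No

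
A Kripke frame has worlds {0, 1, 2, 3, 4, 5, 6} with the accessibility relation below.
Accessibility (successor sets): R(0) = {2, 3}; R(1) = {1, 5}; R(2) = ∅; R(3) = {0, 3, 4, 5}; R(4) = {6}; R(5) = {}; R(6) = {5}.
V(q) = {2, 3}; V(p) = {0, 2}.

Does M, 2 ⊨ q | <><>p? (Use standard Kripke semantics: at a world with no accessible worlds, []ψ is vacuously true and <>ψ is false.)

At 2: q is true, <><>p is false, so q | <><>p is true.
  At 2: no accessible worlds, so <><>p is false.

Yes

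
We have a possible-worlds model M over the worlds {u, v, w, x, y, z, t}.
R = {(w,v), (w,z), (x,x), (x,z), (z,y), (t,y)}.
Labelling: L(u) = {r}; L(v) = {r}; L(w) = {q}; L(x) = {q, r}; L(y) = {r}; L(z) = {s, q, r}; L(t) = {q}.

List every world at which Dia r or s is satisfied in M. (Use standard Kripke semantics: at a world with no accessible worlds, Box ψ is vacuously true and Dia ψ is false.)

Let φ = Dia r or s. Evaluate φ at each world:
  u (successors ∅): φ is false.
  v (successors ∅): φ is false.
  w (successors {v, z}): φ is true.
  x (successors {x, z}): φ is true.
  y (successors ∅): φ is false.
  z (successors {y}): φ is true.
  t (successors {y}): φ is true.
For instance, at w:
  At w: Dia r is true, s is false, so Dia r or s is true.
    At w: Dia r requires r at some successor in {v, z}.
      r holds at v, so Dia r is true at w.
Satisfying worlds: {w, x, z, t}

w, x, z, t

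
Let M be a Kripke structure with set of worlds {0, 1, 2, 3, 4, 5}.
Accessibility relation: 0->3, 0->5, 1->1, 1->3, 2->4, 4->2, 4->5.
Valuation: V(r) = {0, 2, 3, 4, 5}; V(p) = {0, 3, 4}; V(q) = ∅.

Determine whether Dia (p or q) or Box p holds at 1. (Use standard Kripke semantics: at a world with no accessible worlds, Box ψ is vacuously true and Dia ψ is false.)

Recall that Box ψ holds at a world iff ψ holds at every accessible world, and Dia ψ holds iff ψ holds at some accessible world.
At 1: Dia (p or q) is true, Box p is false, so Dia (p or q) or Box p is true.
  At 1: Dia (p or q) requires p or q at some successor in {1, 3}.
    p or q holds at 3, so Dia (p or q) is true at 1.
  At 1: Box p requires p at every successor {1, 3}.
    p fails at 1, so Box p is false at 1.

Yes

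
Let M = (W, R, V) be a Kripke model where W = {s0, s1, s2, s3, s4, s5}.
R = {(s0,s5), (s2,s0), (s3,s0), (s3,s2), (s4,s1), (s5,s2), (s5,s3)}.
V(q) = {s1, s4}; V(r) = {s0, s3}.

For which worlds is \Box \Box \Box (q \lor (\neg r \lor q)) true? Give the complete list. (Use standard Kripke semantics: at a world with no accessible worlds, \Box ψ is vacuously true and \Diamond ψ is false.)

Let φ = \Box \Box \Box (q \lor (\neg r \lor q)). Evaluate φ at each world:
  s0 (successors {s5}): φ is false.
  s1 (successors ∅): φ is true.
  s2 (successors {s0}): φ is false.
  s3 (successors {s0, s2}): φ is false.
  s4 (successors {s1}): φ is true.
  s5 (successors {s2, s3}): φ is false.
For instance, at s3:
  At s3: \Box \Box \Box (q \lor (\neg r \lor q)) requires \Box \Box (q \lor (\neg r \lor q)) at every successor {s0, s2}.
    \Box \Box (q \lor (\neg r \lor q)) fails at s0, so \Box \Box \Box (q \lor (\neg r \lor q)) is false at s3.
      At s0: \Box \Box (q \lor (\neg r \lor q)) requires \Box (q \lor (\neg r \lor q)) at every successor {s5}.
        \Box (q \lor (\neg r \lor q)) fails at s5, so \Box \Box (q \lor (\neg r \lor q)) is false at s0.
Satisfying worlds: {s1, s4}

s1, s4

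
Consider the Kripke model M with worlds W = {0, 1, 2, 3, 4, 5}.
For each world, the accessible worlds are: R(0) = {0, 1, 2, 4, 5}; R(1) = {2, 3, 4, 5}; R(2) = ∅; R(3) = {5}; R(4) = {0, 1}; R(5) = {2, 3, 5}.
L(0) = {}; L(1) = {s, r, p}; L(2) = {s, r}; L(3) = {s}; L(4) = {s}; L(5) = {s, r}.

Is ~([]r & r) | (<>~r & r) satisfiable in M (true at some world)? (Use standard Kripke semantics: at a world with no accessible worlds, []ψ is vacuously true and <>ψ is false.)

Let φ = ~([]r & r) | (<>~r & r). Evaluate φ at each world:
  0 (successors {0, 1, 2, 4, 5}): φ is true.
  1 (successors {2, 3, 4, 5}): φ is true.
  2 (successors ∅): φ is false.
  3 (successors {5}): φ is true.
  4 (successors {0, 1}): φ is true.
  5 (successors {2, 3, 5}): φ is true.
Detail at 0 (witness):
  At 0: ~([]r & r) is true, <>~r & r is false, so ~([]r & r) | (<>~r & r) is true.
    At 0: []r & r is false, so ~([]r & r) is true.
      At 0: []r is false, r is false, so []r & r is false.
    At 0: <>~r is true, r is false, so <>~r & r is false.
      At 0: <>~r requires ~r at some successor in {0, 1, 2, 4, 5}.
        ~r holds at 0, so <>~r is true at 0.

Yes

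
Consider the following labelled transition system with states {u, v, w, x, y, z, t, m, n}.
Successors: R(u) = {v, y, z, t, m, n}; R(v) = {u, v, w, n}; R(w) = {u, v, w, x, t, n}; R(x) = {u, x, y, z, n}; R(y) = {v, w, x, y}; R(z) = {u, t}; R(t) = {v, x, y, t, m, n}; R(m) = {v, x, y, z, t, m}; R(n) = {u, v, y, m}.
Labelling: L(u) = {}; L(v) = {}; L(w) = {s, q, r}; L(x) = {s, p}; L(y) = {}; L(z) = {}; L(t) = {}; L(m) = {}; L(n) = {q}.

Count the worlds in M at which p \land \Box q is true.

Let φ = p \land \Box q. Evaluate φ at each world:
  u (successors {v, y, z, t, m, n}): φ is false.
  v (successors {u, v, w, n}): φ is false.
  w (successors {u, v, w, x, t, n}): φ is false.
  x (successors {u, x, y, z, n}): φ is false.
  y (successors {v, w, x, y}): φ is false.
  z (successors {u, t}): φ is false.
  t (successors {v, x, y, t, m, n}): φ is false.
  m (successors {v, x, y, z, t, m}): φ is false.
  n (successors {u, v, y, m}): φ is false.
For instance, at z:
  At z: p is false, \Box q is false, so p \land \Box q is false.
    At z: \Box q requires q at every successor {u, t}.
      q fails at u, so \Box q is false at z.
Satisfying worlds: none.

0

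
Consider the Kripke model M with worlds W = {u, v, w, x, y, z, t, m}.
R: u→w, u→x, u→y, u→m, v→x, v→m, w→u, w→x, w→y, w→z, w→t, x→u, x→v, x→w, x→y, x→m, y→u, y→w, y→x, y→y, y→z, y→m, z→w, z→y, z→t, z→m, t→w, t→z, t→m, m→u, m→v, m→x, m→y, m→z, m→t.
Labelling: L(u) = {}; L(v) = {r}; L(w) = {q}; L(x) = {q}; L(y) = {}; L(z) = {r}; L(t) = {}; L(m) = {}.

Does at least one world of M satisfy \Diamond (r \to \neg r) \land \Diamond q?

Yes

Let φ = \Diamond (r \to \neg r) \land \Diamond q. Evaluate φ at each world:
  u (successors {w, x, y, m}): φ is true.
  v (successors {x, m}): φ is true.
  w (successors {u, x, y, z, t}): φ is true.
  x (successors {u, v, w, y, m}): φ is true.
  y (successors {u, w, x, y, z, m}): φ is true.
  z (successors {w, y, t, m}): φ is true.
  t (successors {w, z, m}): φ is true.
  m (successors {u, v, x, y, z, t}): φ is true.
Detail at u (witness):
  At u: \Diamond (r \to \neg r) is true, \Diamond q is true, so \Diamond (r \to \neg r) \land \Diamond q is true.
    At u: \Diamond (r \to \neg r) requires r \to \neg r at some successor in {w, x, y, m}.
      r \to \neg r holds at w, so \Diamond (r \to \neg r) is true at u.
    At u: \Diamond q requires q at some successor in {w, x, y, m}.
      q holds at w, so \Diamond q is true at u.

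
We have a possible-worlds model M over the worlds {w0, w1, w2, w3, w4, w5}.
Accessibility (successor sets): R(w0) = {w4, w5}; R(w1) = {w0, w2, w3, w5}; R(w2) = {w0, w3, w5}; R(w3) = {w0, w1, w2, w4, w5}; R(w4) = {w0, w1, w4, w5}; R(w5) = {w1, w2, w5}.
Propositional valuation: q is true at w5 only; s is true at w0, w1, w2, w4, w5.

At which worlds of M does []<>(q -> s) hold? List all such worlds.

w0, w1, w2, w3, w4, w5

Let φ = []<>(q -> s). Evaluate φ at each world:
  w0 (successors {w4, w5}): φ is true.
  w1 (successors {w0, w2, w3, w5}): φ is true.
  w2 (successors {w0, w3, w5}): φ is true.
  w3 (successors {w0, w1, w2, w4, w5}): φ is true.
  w4 (successors {w0, w1, w4, w5}): φ is true.
  w5 (successors {w1, w2, w5}): φ is true.
For instance, at w0:
  At w0: []<>(q -> s) requires <>(q -> s) at every successor {w4, w5}.
      At w4: <>(q -> s) requires q -> s at some successor in {w0, w1, w4, w5}.
        q -> s holds at w0, so <>(q -> s) is true at w4.
      At w5: <>(q -> s) requires q -> s at some successor in {w1, w2, w5}.
        q -> s holds at w1, so <>(q -> s) is true at w5.
  So []<>(q -> s) is true at w0.
Satisfying worlds: {w0, w1, w2, w3, w4, w5}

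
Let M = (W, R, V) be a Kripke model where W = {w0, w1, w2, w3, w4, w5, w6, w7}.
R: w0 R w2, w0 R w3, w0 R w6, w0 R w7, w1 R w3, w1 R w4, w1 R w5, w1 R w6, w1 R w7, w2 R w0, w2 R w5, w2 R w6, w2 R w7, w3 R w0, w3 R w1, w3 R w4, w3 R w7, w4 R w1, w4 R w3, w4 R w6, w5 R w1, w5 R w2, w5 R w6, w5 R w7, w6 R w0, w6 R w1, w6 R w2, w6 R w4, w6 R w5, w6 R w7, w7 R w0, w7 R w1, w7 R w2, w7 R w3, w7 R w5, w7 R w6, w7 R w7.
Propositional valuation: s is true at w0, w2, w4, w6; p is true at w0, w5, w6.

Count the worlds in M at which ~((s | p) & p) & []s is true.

0

Recall that []ψ holds at a world iff ψ holds at every accessible world, and <>ψ holds iff ψ holds at some accessible world.
Let φ = ~((s | p) & p) & []s. Evaluate φ at each world:
  w0 (successors {w2, w3, w6, w7}): φ is false.
  w1 (successors {w3, w4, w5, w6, w7}): φ is false.
  w2 (successors {w0, w5, w6, w7}): φ is false.
  w3 (successors {w0, w1, w4, w7}): φ is false.
  w4 (successors {w1, w3, w6}): φ is false.
  w5 (successors {w1, w2, w6, w7}): φ is false.
  w6 (successors {w0, w1, w2, w4, w5, w7}): φ is false.
  w7 (successors {w0, w1, w2, w3, w5, w6, w7}): φ is false.
For instance, at w1:
  At w1: ~((s | p) & p) is true, []s is false, so ~((s | p) & p) & []s is false.
    At w1: []s requires s at every successor {w3, w4, w5, w6, w7}.
      s fails at w3, so []s is false at w1.
Satisfying worlds: none.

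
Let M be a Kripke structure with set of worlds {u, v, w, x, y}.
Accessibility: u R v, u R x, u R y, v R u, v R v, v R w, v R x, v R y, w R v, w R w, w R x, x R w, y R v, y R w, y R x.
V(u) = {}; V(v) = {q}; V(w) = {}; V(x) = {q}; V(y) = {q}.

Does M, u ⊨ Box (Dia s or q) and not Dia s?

Recall that Box ψ holds at a world iff ψ holds at every accessible world, and Dia ψ holds iff ψ holds at some accessible world.
At u: Box (Dia s or q) is true, not Dia s is true, so Box (Dia s or q) and not Dia s is true.
  At u: Box (Dia s or q) requires Dia s or q at every successor {v, x, y}.
      At v: Dia s is false, q is true, so Dia s or q is true.
      At x: Dia s is false, q is true, so Dia s or q is true.
      At y: Dia s is false, q is true, so Dia s or q is true.
  So Box (Dia s or q) is true at u.
  At u: Dia s is false, so not Dia s is true.
    At u: Dia s requires s at some successor in {v, x, y}.
      At v: s is false.
      At x: s is false.
      At y: s is false.
    So Dia s is false at u.

Yes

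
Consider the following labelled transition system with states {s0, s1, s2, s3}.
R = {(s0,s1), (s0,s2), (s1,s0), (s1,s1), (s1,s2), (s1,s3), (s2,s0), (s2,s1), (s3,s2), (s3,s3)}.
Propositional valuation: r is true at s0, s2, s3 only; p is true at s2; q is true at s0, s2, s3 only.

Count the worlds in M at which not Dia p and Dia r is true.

1

Let φ = not Dia p and Dia r. Evaluate φ at each world:
  s0 (successors {s1, s2}): φ is false.
  s1 (successors {s0, s1, s2, s3}): φ is false.
  s2 (successors {s0, s1}): φ is true.
  s3 (successors {s2, s3}): φ is false.
For instance, at s2:
  At s2: not Dia p is true, Dia r is true, so not Dia p and Dia r is true.
    At s2: Dia p is false, so not Dia p is true.
      At s2: Dia p requires p at some successor in {s0, s1}.
        At s0: p is false.
        At s1: p is false.
      So Dia p is false at s2.
    At s2: Dia r requires r at some successor in {s0, s1}.
      r holds at s0, so Dia r is true at s2.
Satisfying worlds: {s2}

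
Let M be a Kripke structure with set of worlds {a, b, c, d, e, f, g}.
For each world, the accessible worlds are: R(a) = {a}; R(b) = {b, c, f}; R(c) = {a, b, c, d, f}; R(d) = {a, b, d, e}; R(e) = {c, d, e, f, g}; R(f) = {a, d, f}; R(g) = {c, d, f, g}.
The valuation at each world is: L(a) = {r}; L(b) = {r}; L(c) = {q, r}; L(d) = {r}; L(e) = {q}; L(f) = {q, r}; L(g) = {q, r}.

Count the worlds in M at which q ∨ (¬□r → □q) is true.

Recall that □ψ holds at a world iff ψ holds at every accessible world, and ◇ψ holds iff ψ holds at some accessible world.
Let φ = q ∨ (¬□r → □q). Evaluate φ at each world:
  a (successors {a}): φ is true.
  b (successors {b, c, f}): φ is true.
  c (successors {a, b, c, d, f}): φ is true.
  d (successors {a, b, d, e}): φ is false.
  e (successors {c, d, e, f, g}): φ is true.
  f (successors {a, d, f}): φ is true.
  g (successors {c, d, f, g}): φ is true.
For instance, at d:
  At d: q is false, ¬□r → □q is false, so q ∨ (¬□r → □q) is false.
    At d: ¬□r is true, □q is false, so ¬□r → □q is false.
      At d: □r is false, so ¬□r is true.
      At d: □q requires q at every successor {a, b, d, e}.
        q fails at a, so □q is false at d.
Satisfying worlds: {a, b, c, e, f, g}

6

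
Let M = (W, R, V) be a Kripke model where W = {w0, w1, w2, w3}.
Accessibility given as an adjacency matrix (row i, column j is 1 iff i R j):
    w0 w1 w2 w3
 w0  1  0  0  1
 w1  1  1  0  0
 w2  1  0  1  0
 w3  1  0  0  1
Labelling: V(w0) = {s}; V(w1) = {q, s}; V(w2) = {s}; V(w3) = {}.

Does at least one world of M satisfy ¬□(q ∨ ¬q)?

Let φ = ¬□(q ∨ ¬q). Evaluate φ at each world:
  w0 (successors {w0, w3}): φ is false.
  w1 (successors {w0, w1}): φ is false.
  w2 (successors {w0, w2}): φ is false.
  w3 (successors {w0, w3}): φ is false.
For instance, at w2:
  At w2: □(q ∨ ¬q) is true, so ¬□(q ∨ ¬q) is false.
    At w2: □(q ∨ ¬q) requires q ∨ ¬q at every successor {w0, w2}.
      At w0: q ∨ ¬q is true.
      At w2: q ∨ ¬q is true.
    So □(q ∨ ¬q) is true at w2.

No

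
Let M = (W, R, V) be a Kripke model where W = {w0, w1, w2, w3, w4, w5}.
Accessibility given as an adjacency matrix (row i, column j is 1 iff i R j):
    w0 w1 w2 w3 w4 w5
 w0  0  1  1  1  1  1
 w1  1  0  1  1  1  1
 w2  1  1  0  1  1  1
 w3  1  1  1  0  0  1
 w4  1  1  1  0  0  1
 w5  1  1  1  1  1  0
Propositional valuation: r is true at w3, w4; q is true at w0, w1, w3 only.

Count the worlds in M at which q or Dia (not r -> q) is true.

6

Recall that Dia ψ holds at a world iff ψ holds at some accessible world.
Let φ = q or Dia (not r -> q). Evaluate φ at each world:
  w0 (successors {w1, w2, w3, w4, w5}): φ is true.
  w1 (successors {w0, w2, w3, w4, w5}): φ is true.
  w2 (successors {w0, w1, w3, w4, w5}): φ is true.
  w3 (successors {w0, w1, w2, w5}): φ is true.
  w4 (successors {w0, w1, w2, w5}): φ is true.
  w5 (successors {w0, w1, w2, w3, w4}): φ is true.
For instance, at w1:
  At w1: q is true, Dia (not r -> q) is true, so q or Dia (not r -> q) is true.
    At w1: Dia (not r -> q) requires not r -> q at some successor in {w0, w2, w3, w4, w5}.
      not r -> q holds at w0, so Dia (not r -> q) is true at w1.
Satisfying worlds: {w0, w1, w2, w3, w4, w5}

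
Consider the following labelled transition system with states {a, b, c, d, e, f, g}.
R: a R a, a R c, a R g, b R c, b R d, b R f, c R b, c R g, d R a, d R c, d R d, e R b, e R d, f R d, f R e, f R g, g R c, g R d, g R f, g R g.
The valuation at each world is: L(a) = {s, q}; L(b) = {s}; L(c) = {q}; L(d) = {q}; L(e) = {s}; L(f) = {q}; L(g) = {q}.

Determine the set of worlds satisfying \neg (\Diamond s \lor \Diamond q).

none

Let φ = \neg (\Diamond s \lor \Diamond q). Evaluate φ at each world:
  a (successors {a, c, g}): φ is false.
  b (successors {c, d, f}): φ is false.
  c (successors {b, g}): φ is false.
  d (successors {a, c, d}): φ is false.
  e (successors {b, d}): φ is false.
  f (successors {d, e, g}): φ is false.
  g (successors {c, d, f, g}): φ is false.
For instance, at d:
  At d: \Diamond s \lor \Diamond q is true, so \neg (\Diamond s \lor \Diamond q) is false.
    At d: \Diamond s is true, \Diamond q is true, so \Diamond s \lor \Diamond q is true.
      At d: \Diamond s requires s at some successor in {a, c, d}.
        s holds at a, so \Diamond s is true at d.
      At d: \Diamond q requires q at some successor in {a, c, d}.
        q holds at a, so \Diamond q is true at d.
Satisfying worlds: none.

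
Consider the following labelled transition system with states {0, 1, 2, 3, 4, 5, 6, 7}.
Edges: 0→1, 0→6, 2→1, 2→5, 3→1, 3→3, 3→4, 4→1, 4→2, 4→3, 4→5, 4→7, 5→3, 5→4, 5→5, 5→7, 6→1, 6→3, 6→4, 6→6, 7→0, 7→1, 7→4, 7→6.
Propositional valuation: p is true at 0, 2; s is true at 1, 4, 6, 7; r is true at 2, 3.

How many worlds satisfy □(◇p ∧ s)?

1

Let φ = □(◇p ∧ s). Evaluate φ at each world:
  0 (successors {1, 6}): φ is false.
  1 (successors ∅): φ is true.
  2 (successors {1, 5}): φ is false.
  3 (successors {1, 3, 4}): φ is false.
  4 (successors {1, 2, 3, 5, 7}): φ is false.
  5 (successors {3, 4, 5, 7}): φ is false.
  6 (successors {1, 3, 4, 6}): φ is false.
  7 (successors {0, 1, 4, 6}): φ is false.
For instance, at 5:
  At 5: □(◇p ∧ s) requires ◇p ∧ s at every successor {3, 4, 5, 7}.
    ◇p ∧ s fails at 3, so □(◇p ∧ s) is false at 5.
      At 3: ◇p is false, s is false, so ◇p ∧ s is false.
Satisfying worlds: {1}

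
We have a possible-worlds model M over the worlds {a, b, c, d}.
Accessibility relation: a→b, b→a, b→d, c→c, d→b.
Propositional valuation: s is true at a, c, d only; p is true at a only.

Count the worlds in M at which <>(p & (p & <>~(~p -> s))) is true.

Let φ = <>(p & (p & <>~(~p -> s))). Evaluate φ at each world:
  a (successors {b}): φ is false.
  b (successors {a, d}): φ is true.
  c (successors {c}): φ is false.
  d (successors {b}): φ is false.
For instance, at a:
  At a: <>(p & (p & <>~(~p -> s))) requires p & (p & <>~(~p -> s)) at some successor in {b}.
    At b: p & (p & <>~(~p -> s)) is false.
  So <>(p & (p & <>~(~p -> s))) is false at a.
Satisfying worlds: {b}

1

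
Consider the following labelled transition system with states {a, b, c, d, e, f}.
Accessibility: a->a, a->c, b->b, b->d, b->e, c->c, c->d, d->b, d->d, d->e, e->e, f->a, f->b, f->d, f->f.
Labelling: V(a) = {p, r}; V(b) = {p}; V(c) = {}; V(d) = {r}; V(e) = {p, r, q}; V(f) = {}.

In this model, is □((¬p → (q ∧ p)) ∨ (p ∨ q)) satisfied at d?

At d: □((¬p → (q ∧ p)) ∨ (p ∨ q)) requires (¬p → (q ∧ p)) ∨ (p ∨ q) at every successor {b, d, e}.
  (¬p → (q ∧ p)) ∨ (p ∨ q) fails at d, so □((¬p → (q ∧ p)) ∨ (p ∨ q)) is false at d.

No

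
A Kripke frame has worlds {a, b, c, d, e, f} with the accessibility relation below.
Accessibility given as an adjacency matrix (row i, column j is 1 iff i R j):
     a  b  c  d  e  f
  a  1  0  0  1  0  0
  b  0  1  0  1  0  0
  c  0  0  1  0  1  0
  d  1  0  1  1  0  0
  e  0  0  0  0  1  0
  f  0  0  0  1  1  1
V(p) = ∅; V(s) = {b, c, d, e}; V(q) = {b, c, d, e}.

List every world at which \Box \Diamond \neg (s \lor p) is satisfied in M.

a

Recall that \Box ψ holds at a world iff ψ holds at every accessible world, and \Diamond ψ holds iff ψ holds at some accessible world.
Let φ = \Box \Diamond \neg (s \lor p). Evaluate φ at each world:
  a (successors {a, d}): φ is true.
  b (successors {b, d}): φ is false.
  c (successors {c, e}): φ is false.
  d (successors {a, c, d}): φ is false.
  e (successors {e}): φ is false.
  f (successors {d, e, f}): φ is false.
For instance, at a:
  At a: \Box \Diamond \neg (s \lor p) requires \Diamond \neg (s \lor p) at every successor {a, d}.
      At a: \Diamond \neg (s \lor p) requires \neg (s \lor p) at some successor in {a, d}.
        \neg (s \lor p) holds at a, so \Diamond \neg (s \lor p) is true at a.
      At d: \Diamond \neg (s \lor p) requires \neg (s \lor p) at some successor in {a, c, d}.
        \neg (s \lor p) holds at a, so \Diamond \neg (s \lor p) is true at d.
  So \Box \Diamond \neg (s \lor p) is true at a.
Satisfying worlds: {a}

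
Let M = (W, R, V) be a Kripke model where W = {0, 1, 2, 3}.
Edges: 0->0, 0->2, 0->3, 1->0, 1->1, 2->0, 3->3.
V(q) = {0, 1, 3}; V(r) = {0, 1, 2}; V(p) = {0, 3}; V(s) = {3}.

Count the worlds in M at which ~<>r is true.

Recall that <>ψ holds at a world iff ψ holds at some accessible world.
Let φ = ~<>r. Evaluate φ at each world:
  0 (successors {0, 2, 3}): φ is false.
  1 (successors {0, 1}): φ is false.
  2 (successors {0}): φ is false.
  3 (successors {3}): φ is true.
For instance, at 2:
  At 2: <>r is true, so ~<>r is false.
    At 2: <>r requires r at some successor in {0}.
      r holds at 0, so <>r is true at 2.
Satisfying worlds: {3}

1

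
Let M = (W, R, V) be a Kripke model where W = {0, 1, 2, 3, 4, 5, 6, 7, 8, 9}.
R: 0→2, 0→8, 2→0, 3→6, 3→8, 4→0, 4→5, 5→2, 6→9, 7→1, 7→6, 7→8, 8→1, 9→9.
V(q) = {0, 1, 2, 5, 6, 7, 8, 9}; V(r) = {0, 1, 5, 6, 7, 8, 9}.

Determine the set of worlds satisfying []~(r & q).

Recall that []ψ holds at a world iff ψ holds at every accessible world, and <>ψ holds iff ψ holds at some accessible world.
Let φ = []~(r & q). Evaluate φ at each world:
  0 (successors {2, 8}): φ is false.
  1 (successors ∅): φ is true.
  2 (successors {0}): φ is false.
  3 (successors {6, 8}): φ is false.
  4 (successors {0, 5}): φ is false.
  5 (successors {2}): φ is true.
  6 (successors {9}): φ is false.
  7 (successors {1, 6, 8}): φ is false.
  8 (successors {1}): φ is false.
  9 (successors {9}): φ is false.
For instance, at 7:
  At 7: []~(r & q) requires ~(r & q) at every successor {1, 6, 8}.
    ~(r & q) fails at 1, so []~(r & q) is false at 7.
Satisfying worlds: {1, 5}

1, 5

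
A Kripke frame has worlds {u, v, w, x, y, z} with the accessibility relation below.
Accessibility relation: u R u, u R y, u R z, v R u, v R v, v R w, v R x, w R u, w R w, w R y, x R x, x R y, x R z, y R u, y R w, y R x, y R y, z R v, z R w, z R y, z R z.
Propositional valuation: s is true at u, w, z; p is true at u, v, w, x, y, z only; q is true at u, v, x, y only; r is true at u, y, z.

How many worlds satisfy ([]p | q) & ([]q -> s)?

Recall that []ψ holds at a world iff ψ holds at every accessible world, and <>ψ holds iff ψ holds at some accessible world.
Let φ = ([]p | q) & ([]q -> s). Evaluate φ at each world:
  u (successors {u, y, z}): φ is true.
  v (successors {u, v, w, x}): φ is true.
  w (successors {u, w, y}): φ is true.
  x (successors {x, y, z}): φ is true.
  y (successors {u, w, x, y}): φ is true.
  z (successors {v, w, y, z}): φ is true.
For instance, at w:
  At w: []p | q is true, []q -> s is true, so ([]p | q) & ([]q -> s) is true.
    At w: []p is true, q is false, so []p | q is true.
      At w: []p requires p at every successor {u, w, y}.
        At u: p is true.
        At w: p is true.
        At y: p is true.
      So []p is true at w.
    At w: []q is false, s is true, so []q -> s is true.
      At w: []q requires q at every successor {u, w, y}.
        q fails at w, so []q is false at w.
Satisfying worlds: {u, v, w, x, y, z}

6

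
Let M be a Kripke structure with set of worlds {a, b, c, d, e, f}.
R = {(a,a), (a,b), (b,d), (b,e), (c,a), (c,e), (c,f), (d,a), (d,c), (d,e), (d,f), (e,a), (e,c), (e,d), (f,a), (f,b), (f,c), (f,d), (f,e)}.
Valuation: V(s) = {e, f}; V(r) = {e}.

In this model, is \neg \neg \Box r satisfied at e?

Recall that \Box ψ holds at a world iff ψ holds at every accessible world, and \Diamond ψ holds iff ψ holds at some accessible world.
At e: \neg \Box r is true, so \neg \neg \Box r is false.
  At e: \Box r is false, so \neg \Box r is true.
    At e: \Box r requires r at every successor {a, c, d}.
      r fails at a, so \Box r is false at e.

No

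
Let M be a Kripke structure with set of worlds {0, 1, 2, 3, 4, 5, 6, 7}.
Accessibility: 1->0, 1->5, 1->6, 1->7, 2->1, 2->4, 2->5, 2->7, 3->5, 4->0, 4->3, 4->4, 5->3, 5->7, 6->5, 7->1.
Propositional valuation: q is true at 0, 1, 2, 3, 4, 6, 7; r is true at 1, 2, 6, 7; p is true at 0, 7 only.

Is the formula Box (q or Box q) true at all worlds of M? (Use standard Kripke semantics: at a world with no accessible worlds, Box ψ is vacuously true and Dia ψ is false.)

Yes

Let φ = Box (q or Box q). Evaluate φ at each world:
  0 (successors ∅): φ is true.
  1 (successors {0, 5, 6, 7}): φ is true.
  2 (successors {1, 4, 5, 7}): φ is true.
  3 (successors {5}): φ is true.
  4 (successors {0, 3, 4}): φ is true.
  5 (successors {3, 7}): φ is true.
  6 (successors {5}): φ is true.
  7 (successors {1}): φ is true.
For instance, at 3:
  At 3: Box (q or Box q) requires q or Box q at every successor {5}.
      At 5: q is false, Box q is true, so q or Box q is true.
  So Box (q or Box q) is true at 3.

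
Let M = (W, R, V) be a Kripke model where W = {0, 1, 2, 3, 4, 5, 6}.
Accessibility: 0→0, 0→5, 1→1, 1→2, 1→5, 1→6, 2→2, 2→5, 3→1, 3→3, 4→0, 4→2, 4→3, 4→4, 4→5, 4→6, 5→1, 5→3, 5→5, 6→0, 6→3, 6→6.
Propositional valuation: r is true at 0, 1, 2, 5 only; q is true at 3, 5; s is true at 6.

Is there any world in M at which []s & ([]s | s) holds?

Let φ = []s & ([]s | s). Evaluate φ at each world:
  0 (successors {0, 5}): φ is false.
  1 (successors {1, 2, 5, 6}): φ is false.
  2 (successors {2, 5}): φ is false.
  3 (successors {1, 3}): φ is false.
  4 (successors {0, 2, 3, 4, 5, 6}): φ is false.
  5 (successors {1, 3, 5}): φ is false.
  6 (successors {0, 3, 6}): φ is false.
For instance, at 4:
  At 4: []s is false, []s | s is false, so []s & ([]s | s) is false.
    At 4: []s requires s at every successor {0, 2, 3, 4, 5, 6}.
      s fails at 0, so []s is false at 4.
    At 4: []s is false, s is false, so []s | s is false.
      At 4: []s requires s at every successor {0, 2, 3, 4, 5, 6}.
        s fails at 0, so []s is false at 4.

No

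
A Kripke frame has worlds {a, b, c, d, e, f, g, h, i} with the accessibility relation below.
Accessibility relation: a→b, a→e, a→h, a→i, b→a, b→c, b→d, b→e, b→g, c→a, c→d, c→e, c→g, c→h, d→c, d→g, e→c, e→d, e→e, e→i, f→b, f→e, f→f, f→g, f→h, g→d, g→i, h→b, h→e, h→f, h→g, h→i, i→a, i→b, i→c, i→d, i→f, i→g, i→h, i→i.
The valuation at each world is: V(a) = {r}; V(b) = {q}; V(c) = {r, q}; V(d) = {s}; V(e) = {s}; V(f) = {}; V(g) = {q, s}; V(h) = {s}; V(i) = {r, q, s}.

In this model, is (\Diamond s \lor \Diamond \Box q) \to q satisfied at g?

Recall that \Box ψ holds at a world iff ψ holds at every accessible world, and \Diamond ψ holds iff ψ holds at some accessible world.
At g: \Diamond s \lor \Diamond \Box q is true, q is true, so (\Diamond s \lor \Diamond \Box q) \to q is true.
  At g: \Diamond s is true, \Diamond \Box q is true, so \Diamond s \lor \Diamond \Box q is true.
    At g: \Diamond s requires s at some successor in {d, i}.
      s holds at d, so \Diamond s is true at g.
    At g: \Diamond \Box q requires \Box q at some successor in {d, i}.
      \Box q holds at d, so \Diamond \Box q is true at g.

Yes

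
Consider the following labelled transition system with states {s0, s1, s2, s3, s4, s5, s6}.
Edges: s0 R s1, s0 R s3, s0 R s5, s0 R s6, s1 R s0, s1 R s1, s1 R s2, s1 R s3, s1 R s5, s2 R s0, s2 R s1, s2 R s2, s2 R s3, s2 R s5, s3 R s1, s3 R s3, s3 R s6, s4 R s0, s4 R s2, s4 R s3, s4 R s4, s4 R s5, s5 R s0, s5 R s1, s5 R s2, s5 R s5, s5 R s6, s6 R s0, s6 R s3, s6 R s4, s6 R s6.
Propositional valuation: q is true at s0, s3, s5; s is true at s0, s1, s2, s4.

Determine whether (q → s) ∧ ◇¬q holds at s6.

Yes

Recall that ◇ψ holds at a world iff ψ holds at some accessible world.
At s6: q → s is true, ◇¬q is true, so (q → s) ∧ ◇¬q is true.
  At s6: ◇¬q requires ¬q at some successor in {s0, s3, s4, s6}.
    ¬q holds at s4, so ◇¬q is true at s6.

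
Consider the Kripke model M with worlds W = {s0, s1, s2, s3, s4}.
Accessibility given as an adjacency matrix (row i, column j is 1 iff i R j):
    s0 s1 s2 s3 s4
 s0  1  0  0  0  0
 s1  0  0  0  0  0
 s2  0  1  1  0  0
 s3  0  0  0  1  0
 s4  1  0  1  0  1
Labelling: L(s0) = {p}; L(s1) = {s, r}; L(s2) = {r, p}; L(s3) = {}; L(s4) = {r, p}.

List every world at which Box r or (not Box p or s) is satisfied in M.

s1, s2, s3

Let φ = Box r or (not Box p or s). Evaluate φ at each world:
  s0 (successors {s0}): φ is false.
  s1 (successors ∅): φ is true.
  s2 (successors {s1, s2}): φ is true.
  s3 (successors {s3}): φ is true.
  s4 (successors {s0, s2, s4}): φ is false.
For instance, at s0:
  At s0: Box r is false, not Box p or s is false, so Box r or (not Box p or s) is false.
    At s0: Box r requires r at every successor {s0}.
      r fails at s0, so Box r is false at s0.
    At s0: not Box p is false, s is false, so not Box p or s is false.
      At s0: Box p is true, so not Box p is false.
Satisfying worlds: {s1, s2, s3}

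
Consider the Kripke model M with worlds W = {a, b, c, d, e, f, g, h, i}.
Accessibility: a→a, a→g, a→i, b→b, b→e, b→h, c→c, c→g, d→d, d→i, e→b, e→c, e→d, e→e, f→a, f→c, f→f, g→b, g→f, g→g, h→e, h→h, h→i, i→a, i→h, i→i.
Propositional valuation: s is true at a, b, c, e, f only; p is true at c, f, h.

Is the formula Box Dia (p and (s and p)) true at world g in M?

No

At g: Box Dia (p and (s and p)) requires Dia (p and (s and p)) at every successor {b, f, g}.
  Dia (p and (s and p)) fails at b, so Box Dia (p and (s and p)) is false at g.
    At b: Dia (p and (s and p)) requires p and (s and p) at some successor in {b, e, h}.
      At b: p and (s and p) is false.
      At e: p and (s and p) is false.
      At h: p and (s and p) is false.
    So Dia (p and (s and p)) is false at b.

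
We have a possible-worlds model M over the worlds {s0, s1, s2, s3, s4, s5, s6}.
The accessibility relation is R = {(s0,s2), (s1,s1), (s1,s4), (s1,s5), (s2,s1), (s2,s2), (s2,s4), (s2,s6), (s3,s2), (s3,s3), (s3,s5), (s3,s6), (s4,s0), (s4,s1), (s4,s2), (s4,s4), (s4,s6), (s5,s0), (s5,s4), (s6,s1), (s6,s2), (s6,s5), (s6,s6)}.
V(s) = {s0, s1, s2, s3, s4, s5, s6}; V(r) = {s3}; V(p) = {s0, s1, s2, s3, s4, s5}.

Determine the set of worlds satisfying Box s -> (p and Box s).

s0, s1, s2, s3, s4, s5

Recall that Box ψ holds at a world iff ψ holds at every accessible world, and Dia ψ holds iff ψ holds at some accessible world.
Let φ = Box s -> (p and Box s). Evaluate φ at each world:
  s0 (successors {s2}): φ is true.
  s1 (successors {s1, s4, s5}): φ is true.
  s2 (successors {s1, s2, s4, s6}): φ is true.
  s3 (successors {s2, s3, s5, s6}): φ is true.
  s4 (successors {s0, s1, s2, s4, s6}): φ is true.
  s5 (successors {s0, s4}): φ is true.
  s6 (successors {s1, s2, s5, s6}): φ is false.
For instance, at s4:
  At s4: Box s is true, p and Box s is true, so Box s -> (p and Box s) is true.
    At s4: Box s requires s at every successor {s0, s1, s2, s4, s6}.
      At s0: s is true.
      At s1: s is true.
      At s2: s is true.
      At s4: s is true.
      At s6: s is true.
    So Box s is true at s4.
    At s4: p is true, Box s is true, so p and Box s is true.
      At s4: Box s requires s at every successor {s0, s1, s2, s4, s6}.
        At s0: s is true.
        At s1: s is true.
        At s2: s is true.
        At s4: s is true.
        At s6: s is true.
      So Box s is true at s4.
Satisfying worlds: {s0, s1, s2, s3, s4, s5}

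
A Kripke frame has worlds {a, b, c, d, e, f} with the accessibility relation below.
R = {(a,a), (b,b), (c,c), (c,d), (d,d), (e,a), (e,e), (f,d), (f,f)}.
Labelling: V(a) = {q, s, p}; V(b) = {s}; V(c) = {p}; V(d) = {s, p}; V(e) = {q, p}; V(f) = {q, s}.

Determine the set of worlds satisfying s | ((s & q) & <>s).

a, b, d, f

Let φ = s | ((s & q) & <>s). Evaluate φ at each world:
  a (successors {a}): φ is true.
  b (successors {b}): φ is true.
  c (successors {c, d}): φ is false.
  d (successors {d}): φ is true.
  e (successors {a, e}): φ is false.
  f (successors {d, f}): φ is true.
For instance, at c:
  At c: s is false, (s & q) & <>s is false, so s | ((s & q) & <>s) is false.
    At c: s & q is false, <>s is true, so (s & q) & <>s is false.
      At c: <>s requires s at some successor in {c, d}.
        s holds at d, so <>s is true at c.
Satisfying worlds: {a, b, d, f}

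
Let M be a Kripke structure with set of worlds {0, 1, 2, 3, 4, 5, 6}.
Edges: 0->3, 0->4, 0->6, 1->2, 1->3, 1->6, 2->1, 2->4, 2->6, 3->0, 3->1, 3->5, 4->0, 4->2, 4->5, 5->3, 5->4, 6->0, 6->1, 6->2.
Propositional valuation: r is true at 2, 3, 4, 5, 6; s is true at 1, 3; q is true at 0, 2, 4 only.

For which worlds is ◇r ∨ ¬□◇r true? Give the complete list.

Let φ = ◇r ∨ ¬□◇r. Evaluate φ at each world:
  0 (successors {3, 4, 6}): φ is true.
  1 (successors {2, 3, 6}): φ is true.
  2 (successors {1, 4, 6}): φ is true.
  3 (successors {0, 1, 5}): φ is true.
  4 (successors {0, 2, 5}): φ is true.
  5 (successors {3, 4}): φ is true.
  6 (successors {0, 1, 2}): φ is true.
For instance, at 1:
  At 1: ◇r is true, ¬□◇r is false, so ◇r ∨ ¬□◇r is true.
    At 1: ◇r requires r at some successor in {2, 3, 6}.
      r holds at 2, so ◇r is true at 1.
    At 1: □◇r is true, so ¬□◇r is false.
      At 1: □◇r requires ◇r at every successor {2, 3, 6}.
        At 2: ◇r is true.
        At 3: ◇r is true.
        At 6: ◇r is true.
      So □◇r is true at 1.
Satisfying worlds: {0, 1, 2, 3, 4, 5, 6}

0, 1, 2, 3, 4, 5, 6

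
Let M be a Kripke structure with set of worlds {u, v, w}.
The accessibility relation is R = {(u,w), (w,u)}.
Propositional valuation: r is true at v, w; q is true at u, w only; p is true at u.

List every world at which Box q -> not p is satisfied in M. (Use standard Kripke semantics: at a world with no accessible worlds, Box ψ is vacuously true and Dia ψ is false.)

v, w

Let φ = Box q -> not p. Evaluate φ at each world:
  u (successors {w}): φ is false.
  v (successors ∅): φ is true.
  w (successors {u}): φ is true.
For instance, at u:
  At u: Box q is true, not p is false, so Box q -> not p is false.
    At u: Box q requires q at every successor {w}.
      At w: q is true.
    So Box q is true at u.
Satisfying worlds: {v, w}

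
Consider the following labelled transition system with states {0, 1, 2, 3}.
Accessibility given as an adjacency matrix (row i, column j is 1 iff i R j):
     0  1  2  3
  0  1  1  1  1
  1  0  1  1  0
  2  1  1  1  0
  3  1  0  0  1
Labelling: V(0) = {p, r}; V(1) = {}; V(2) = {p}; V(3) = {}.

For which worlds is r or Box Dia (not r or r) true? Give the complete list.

0, 1, 2, 3

Let φ = r or Box Dia (not r or r). Evaluate φ at each world:
  0 (successors {0, 1, 2, 3}): φ is true.
  1 (successors {1, 2}): φ is true.
  2 (successors {0, 1, 2}): φ is true.
  3 (successors {0, 3}): φ is true.
For instance, at 0:
  At 0: r is true, Box Dia (not r or r) is true, so r or Box Dia (not r or r) is true.
    At 0: Box Dia (not r or r) requires Dia (not r or r) at every successor {0, 1, 2, 3}.
      At 0: Dia (not r or r) is true.
      At 1: Dia (not r or r) is true.
      At 2: Dia (not r or r) is true.
      At 3: Dia (not r or r) is true.
    So Box Dia (not r or r) is true at 0.
Satisfying worlds: {0, 1, 2, 3}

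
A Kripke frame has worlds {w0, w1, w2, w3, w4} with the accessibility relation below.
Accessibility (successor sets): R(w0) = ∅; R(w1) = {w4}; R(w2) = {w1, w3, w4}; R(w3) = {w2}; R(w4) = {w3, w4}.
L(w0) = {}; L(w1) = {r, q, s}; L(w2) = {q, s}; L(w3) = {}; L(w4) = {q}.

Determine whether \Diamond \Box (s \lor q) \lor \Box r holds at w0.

Yes

Recall that \Box ψ holds at a world iff ψ holds at every accessible world, and \Diamond ψ holds iff ψ holds at some accessible world.
At w0: \Diamond \Box (s \lor q) is false, \Box r is true, so \Diamond \Box (s \lor q) \lor \Box r is true.
  At w0: no accessible worlds, so \Diamond \Box (s \lor q) is false.
  At w0: no accessible worlds, so \Box r holds vacuously.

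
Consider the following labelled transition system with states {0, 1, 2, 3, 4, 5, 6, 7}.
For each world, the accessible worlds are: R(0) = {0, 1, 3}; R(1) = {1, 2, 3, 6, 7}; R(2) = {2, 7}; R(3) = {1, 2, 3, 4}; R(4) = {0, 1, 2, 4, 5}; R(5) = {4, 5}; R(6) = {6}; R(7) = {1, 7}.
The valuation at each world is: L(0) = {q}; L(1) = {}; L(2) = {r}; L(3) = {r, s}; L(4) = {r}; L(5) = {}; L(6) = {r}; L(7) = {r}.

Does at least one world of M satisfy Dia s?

Let φ = Dia s. Evaluate φ at each world:
  0 (successors {0, 1, 3}): φ is true.
  1 (successors {1, 2, 3, 6, 7}): φ is true.
  2 (successors {2, 7}): φ is false.
  3 (successors {1, 2, 3, 4}): φ is true.
  4 (successors {0, 1, 2, 4, 5}): φ is false.
  5 (successors {4, 5}): φ is false.
  6 (successors {6}): φ is false.
  7 (successors {1, 7}): φ is false.
Detail at 0 (witness):
  At 0: Dia s requires s at some successor in {0, 1, 3}.
    s holds at 3, so Dia s is true at 0.

Yes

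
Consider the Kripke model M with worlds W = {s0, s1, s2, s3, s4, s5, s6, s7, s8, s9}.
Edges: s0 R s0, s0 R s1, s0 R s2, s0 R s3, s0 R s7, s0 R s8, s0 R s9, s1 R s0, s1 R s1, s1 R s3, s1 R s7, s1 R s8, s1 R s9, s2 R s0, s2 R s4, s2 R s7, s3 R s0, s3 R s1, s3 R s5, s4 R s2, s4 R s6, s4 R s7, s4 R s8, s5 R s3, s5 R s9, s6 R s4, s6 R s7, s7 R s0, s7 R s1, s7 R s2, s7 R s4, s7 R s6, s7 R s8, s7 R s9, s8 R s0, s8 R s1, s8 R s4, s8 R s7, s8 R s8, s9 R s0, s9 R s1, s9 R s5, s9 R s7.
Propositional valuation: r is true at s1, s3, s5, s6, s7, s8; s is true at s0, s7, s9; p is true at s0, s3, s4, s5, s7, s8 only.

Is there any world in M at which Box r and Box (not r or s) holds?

Let φ = Box r and Box (not r or s). Evaluate φ at each world:
  s0 (successors {s0, s1, s2, s3, s7, s8, s9}): φ is false.
  s1 (successors {s0, s1, s3, s7, s8, s9}): φ is false.
  s2 (successors {s0, s4, s7}): φ is false.
  s3 (successors {s0, s1, s5}): φ is false.
  s4 (successors {s2, s6, s7, s8}): φ is false.
  s5 (successors {s3, s9}): φ is false.
  s6 (successors {s4, s7}): φ is false.
  s7 (successors {s0, s1, s2, s4, s6, s8, s9}): φ is false.
  s8 (successors {s0, s1, s4, s7, s8}): φ is false.
  s9 (successors {s0, s1, s5, s7}): φ is false.
For instance, at s0:
  At s0: Box r is false, Box (not r or s) is false, so Box r and Box (not r or s) is false.
    At s0: Box r requires r at every successor {s0, s1, s2, s3, s7, s8, s9}.
      r fails at s0, so Box r is false at s0.
    At s0: Box (not r or s) requires not r or s at every successor {s0, s1, s2, s3, s7, s8, s9}.
      not r or s fails at s1, so Box (not r or s) is false at s0.

No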